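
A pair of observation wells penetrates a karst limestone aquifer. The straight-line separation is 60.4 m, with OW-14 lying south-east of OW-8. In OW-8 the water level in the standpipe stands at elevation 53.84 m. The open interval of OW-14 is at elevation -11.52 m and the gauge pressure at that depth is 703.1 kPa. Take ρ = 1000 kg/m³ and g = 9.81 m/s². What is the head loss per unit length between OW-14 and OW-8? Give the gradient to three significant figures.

Total head at OW-8: h = 53.84 m (water level in the piezometer is the total head).
Pressure head at OW-14: ψ = P/(ρg) = 703.1×1000 / (1000 × 9.81) = 71.67 m.
Total head at OW-14: h = z + ψ = -11.52 + 71.67 = 60.15 m.
Head difference: h(OW-8) − h(OW-14) = 53.84 − 60.15 = -6.31 m.
Hydraulic gradient: i = |Δh| / L = 6.31 / 60.4 = 0.104.

i ≈ 0.104 m/m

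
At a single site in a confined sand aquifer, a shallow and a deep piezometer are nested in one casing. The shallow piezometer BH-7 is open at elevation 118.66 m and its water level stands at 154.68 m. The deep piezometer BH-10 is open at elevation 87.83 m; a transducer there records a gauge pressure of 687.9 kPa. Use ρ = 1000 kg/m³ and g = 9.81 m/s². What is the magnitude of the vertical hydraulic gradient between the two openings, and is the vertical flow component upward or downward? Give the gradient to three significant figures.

|i_v| ≈ 0.106; vertical flow is upward

Total head at BH-7: h = 154.68 m (water level in the standpipe).
Pressure head at BH-10: ψ = P/(ρg) = 687.9×1000 / (1000 × 9.81) = 70.12 m.
Total head at BH-10: h = z + ψ = 87.83 + 70.12 = 157.95 m.
Δh = h(BH-7) − h(BH-10) = 154.68 − 157.95 = -3.27 m.
Vertical separation Δz = 118.66 − 87.83 = 30.83 m.
|i_v| = |Δh| / Δz = 3.27 / 30.83 = 0.106.
Head is higher in the deep piezometer, so vertical flow is upward (discharge condition).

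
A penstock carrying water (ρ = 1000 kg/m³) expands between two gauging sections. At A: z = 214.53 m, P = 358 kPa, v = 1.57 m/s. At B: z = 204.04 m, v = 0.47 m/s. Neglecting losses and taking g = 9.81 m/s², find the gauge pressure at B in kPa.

P₂ ≈ 462 kPa

Pressure head at A: ψ₁ = P₁/(ρg) = 358×1000 / (1000 × 9.81) = 36.49 m.
Velocity heads: v₁²/2g = 1.57²/19.62 = 0.126 m; v₂²/2g = 0.47²/19.62 = 0.011 m.
Total head H = z₁ + ψ₁ + v₁²/2g = 214.53 + 36.49 + 0.126 = 251.15 m.
ψ₂ = H − z₂ − v₂²/2g = 251.15 − 204.04 − 0.011 = 47.10 m.
P₂ = ρgψ₂ = 1000 × 9.81 × 47.10 ≈ 462 kPa.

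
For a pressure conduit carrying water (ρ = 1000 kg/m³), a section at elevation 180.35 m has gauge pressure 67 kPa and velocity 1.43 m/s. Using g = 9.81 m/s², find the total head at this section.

h ≈ 187.28 m

Pressure head ψ = P/(ρg) = 67×1000 / (1000 × 9.81) = 6.83 m.
Velocity head = v²/(2g) = 1.43² / (2 × 9.81) = 0.104 m.
h = z + ψ + v²/(2g) = 180.35 + 6.83 + 0.104 = 187.28 m.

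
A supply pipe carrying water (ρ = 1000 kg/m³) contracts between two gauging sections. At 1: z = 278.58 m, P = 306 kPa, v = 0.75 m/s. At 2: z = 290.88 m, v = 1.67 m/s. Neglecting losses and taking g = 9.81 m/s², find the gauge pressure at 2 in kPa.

P₂ ≈ 184 kPa

Pressure head at 1: ψ₁ = P₁/(ρg) = 306×1000 / (1000 × 9.81) = 31.19 m.
Velocity heads: v₁²/2g = 0.75²/19.62 = 0.029 m; v₂²/2g = 1.67²/19.62 = 0.142 m.
Total head H = z₁ + ψ₁ + v₁²/2g = 278.58 + 31.19 + 0.029 = 309.80 m.
ψ₂ = H − z₂ − v₂²/2g = 309.80 − 290.88 − 0.142 = 18.78 m.
P₂ = ρgψ₂ = 1000 × 9.81 × 18.78 ≈ 184 kPa.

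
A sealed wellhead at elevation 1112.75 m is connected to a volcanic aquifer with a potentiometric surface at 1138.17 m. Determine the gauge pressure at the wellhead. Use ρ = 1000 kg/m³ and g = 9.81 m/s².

Head above the cap: Δh = 1138.17 − 1112.75 = 25.42 m.
P = ρgΔh = 1000 × 9.81 × 25.42 = 249370 Pa ≈ 249 kPa.

P ≈ 249 kPa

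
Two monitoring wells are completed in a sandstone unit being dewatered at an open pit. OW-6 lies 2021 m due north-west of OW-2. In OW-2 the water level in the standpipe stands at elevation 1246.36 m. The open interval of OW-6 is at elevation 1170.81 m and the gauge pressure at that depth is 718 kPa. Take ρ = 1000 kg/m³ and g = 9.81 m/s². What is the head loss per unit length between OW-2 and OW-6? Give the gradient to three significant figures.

i ≈ 0.00117 m/m

Total head at OW-2: h = 1246.36 m (water level in the piezometer is the total head).
Pressure head at OW-6: ψ = P/(ρg) = 718×1000 / (1000 × 9.81) = 73.19 m.
Total head at OW-6: h = z + ψ = 1170.81 + 73.19 = 1244.00 m.
Head difference: h(OW-2) − h(OW-6) = 1246.36 − 1244.00 = 2.36 m.
Hydraulic gradient: i = |Δh| / L = 2.36 / 2021 = 0.00117.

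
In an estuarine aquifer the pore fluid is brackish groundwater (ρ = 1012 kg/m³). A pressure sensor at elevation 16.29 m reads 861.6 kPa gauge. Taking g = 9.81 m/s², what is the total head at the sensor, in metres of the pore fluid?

h ≈ 103.08 m

ψ = P/(ρg) = 861.6×1000 / (1012 × 9.81) = 86.79 m.
h = z + ψ = 16.29 + 86.79 = 103.08 m.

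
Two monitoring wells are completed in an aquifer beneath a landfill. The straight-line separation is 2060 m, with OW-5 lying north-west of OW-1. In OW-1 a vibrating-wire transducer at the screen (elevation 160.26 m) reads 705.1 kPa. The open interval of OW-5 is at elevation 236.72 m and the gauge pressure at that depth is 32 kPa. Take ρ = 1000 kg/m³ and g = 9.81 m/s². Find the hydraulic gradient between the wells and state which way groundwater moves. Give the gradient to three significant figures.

Pressure head at OW-1: ψ = P/(ρg) = 705.1×1000 / (1000 × 9.81) = 71.88 m.
Total head at OW-1: h = z + ψ = 160.26 + 71.88 = 232.14 m.
Pressure head at OW-5: ψ = P/(ρg) = 32×1000 / (1000 × 9.81) = 3.26 m.
Total head at OW-5: h = z + ψ = 236.72 + 3.26 = 239.98 m.
Head difference: h(OW-1) − h(OW-5) = 232.14 − 239.98 = -7.84 m.
Hydraulic gradient: i = |Δh| / L = 7.84 / 2060 = 0.00381.
Flow is from higher to lower head: from OW-5 toward OW-1, i.e. toward the south-east.

i ≈ 0.00381; groundwater flows toward the south-east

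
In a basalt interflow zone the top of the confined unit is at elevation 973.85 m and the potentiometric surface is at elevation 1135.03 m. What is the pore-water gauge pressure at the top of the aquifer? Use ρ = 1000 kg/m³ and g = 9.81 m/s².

Pressure head at the aquifer top: ψ = h − z = 1135.03 − 973.85 = 161.18 m.
P = ρgψ = 1000 × 9.81 × 161.18 = 1581176 Pa ≈ 1580 kPa.

P ≈ 1580 kPa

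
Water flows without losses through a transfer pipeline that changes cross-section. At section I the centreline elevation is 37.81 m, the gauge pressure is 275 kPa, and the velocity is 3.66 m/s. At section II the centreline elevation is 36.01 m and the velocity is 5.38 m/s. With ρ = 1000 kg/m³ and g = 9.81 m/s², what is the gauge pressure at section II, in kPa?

P₂ ≈ 285 kPa

Pressure head at I: ψ₁ = P₁/(ρg) = 275×1000 / (1000 × 9.81) = 28.03 m.
Velocity heads: v₁²/2g = 3.66²/19.62 = 0.683 m; v₂²/2g = 5.38²/19.62 = 1.475 m.
Total head H = z₁ + ψ₁ + v₁²/2g = 37.81 + 28.03 + 0.683 = 66.52 m.
ψ₂ = H − z₂ − v₂²/2g = 66.52 − 36.01 − 1.475 = 29.03 m.
P₂ = ρgψ₂ = 1000 × 9.81 × 29.03 ≈ 285 kPa.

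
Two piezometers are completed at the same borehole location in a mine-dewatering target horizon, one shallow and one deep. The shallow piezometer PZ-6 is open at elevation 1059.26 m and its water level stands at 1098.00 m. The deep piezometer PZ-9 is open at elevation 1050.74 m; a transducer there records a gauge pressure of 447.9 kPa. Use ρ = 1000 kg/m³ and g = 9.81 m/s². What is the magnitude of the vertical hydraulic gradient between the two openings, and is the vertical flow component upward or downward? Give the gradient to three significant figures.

|i_v| ≈ 0.188; vertical flow is downward

Total head at PZ-6: h = 1098.00 m (water level in the standpipe).
Pressure head at PZ-9: ψ = P/(ρg) = 447.9×1000 / (1000 × 9.81) = 45.66 m.
Total head at PZ-9: h = z + ψ = 1050.74 + 45.66 = 1096.40 m.
Δh = h(PZ-6) − h(PZ-9) = 1098.00 − 1096.40 = 1.60 m.
Vertical separation Δz = 1059.26 − 1050.74 = 8.52 m.
|i_v| = |Δh| / Δz = 1.60 / 8.52 = 0.188.
Head is higher in the shallow piezometer, so vertical flow is downward (recharge condition).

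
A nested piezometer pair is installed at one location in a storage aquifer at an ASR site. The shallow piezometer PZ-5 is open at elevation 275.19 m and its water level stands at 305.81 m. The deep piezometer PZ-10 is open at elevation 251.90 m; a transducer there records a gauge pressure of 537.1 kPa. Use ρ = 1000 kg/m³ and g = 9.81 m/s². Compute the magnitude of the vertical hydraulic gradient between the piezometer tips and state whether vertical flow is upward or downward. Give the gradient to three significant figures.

Total head at PZ-5: h = 305.81 m (water level in the standpipe).
Pressure head at PZ-10: ψ = P/(ρg) = 537.1×1000 / (1000 × 9.81) = 54.75 m.
Total head at PZ-10: h = z + ψ = 251.90 + 54.75 = 306.65 m.
Δh = h(PZ-5) − h(PZ-10) = 305.81 − 306.65 = -0.84 m.
Vertical separation Δz = 275.19 − 251.90 = 23.29 m.
|i_v| = |Δh| / Δz = 0.84 / 23.29 = 0.0361.
Head is higher in the deep piezometer, so vertical flow is upward (discharge condition).

|i_v| ≈ 0.0361; vertical flow is upward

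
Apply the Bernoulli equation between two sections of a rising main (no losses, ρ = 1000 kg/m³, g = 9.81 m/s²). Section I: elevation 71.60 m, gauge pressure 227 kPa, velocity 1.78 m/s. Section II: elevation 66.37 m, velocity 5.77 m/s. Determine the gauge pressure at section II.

Pressure head at I: ψ₁ = P₁/(ρg) = 227×1000 / (1000 × 9.81) = 23.14 m.
Velocity heads: v₁²/2g = 1.78²/19.62 = 0.161 m; v₂²/2g = 5.77²/19.62 = 1.697 m.
Total head H = z₁ + ψ₁ + v₁²/2g = 71.60 + 23.14 + 0.161 = 94.90 m.
ψ₂ = H − z₂ − v₂²/2g = 94.90 − 66.37 − 1.697 = 26.83 m.
P₂ = ρgψ₂ = 1000 × 9.81 × 26.83 ≈ 263 kPa.

P₂ ≈ 263 kPa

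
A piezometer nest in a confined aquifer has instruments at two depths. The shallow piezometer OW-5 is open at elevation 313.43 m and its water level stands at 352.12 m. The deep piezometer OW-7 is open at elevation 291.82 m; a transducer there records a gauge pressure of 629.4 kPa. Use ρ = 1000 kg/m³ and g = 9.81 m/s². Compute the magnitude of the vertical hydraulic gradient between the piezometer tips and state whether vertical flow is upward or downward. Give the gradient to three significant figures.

Total head at OW-5: h = 352.12 m (water level in the standpipe).
Pressure head at OW-7: ψ = P/(ρg) = 629.4×1000 / (1000 × 9.81) = 64.16 m.
Total head at OW-7: h = z + ψ = 291.82 + 64.16 = 355.98 m.
Δh = h(OW-5) − h(OW-7) = 352.12 − 355.98 = -3.86 m.
Vertical separation Δz = 313.43 − 291.82 = 21.61 m.
|i_v| = |Δh| / Δz = 3.86 / 21.61 = 0.179.
Head is higher in the deep piezometer, so vertical flow is upward (discharge condition).

|i_v| ≈ 0.179; vertical flow is upward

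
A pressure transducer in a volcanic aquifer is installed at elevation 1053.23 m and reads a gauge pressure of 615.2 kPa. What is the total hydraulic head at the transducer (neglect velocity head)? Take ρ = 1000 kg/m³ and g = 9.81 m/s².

ψ = P/(ρg) = 615.2×1000 / (1000 × 9.81) = 62.71 m.
h = z + ψ = 1053.23 + 62.71 = 1115.94 m.

h ≈ 1115.94 m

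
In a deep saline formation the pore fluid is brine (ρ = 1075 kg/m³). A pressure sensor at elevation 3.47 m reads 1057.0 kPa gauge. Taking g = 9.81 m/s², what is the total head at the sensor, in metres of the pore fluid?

h ≈ 103.70 m

ψ = P/(ρg) = 1057.0×1000 / (1075 × 9.81) = 100.23 m.
h = z + ψ = 3.47 + 100.23 = 103.70 m.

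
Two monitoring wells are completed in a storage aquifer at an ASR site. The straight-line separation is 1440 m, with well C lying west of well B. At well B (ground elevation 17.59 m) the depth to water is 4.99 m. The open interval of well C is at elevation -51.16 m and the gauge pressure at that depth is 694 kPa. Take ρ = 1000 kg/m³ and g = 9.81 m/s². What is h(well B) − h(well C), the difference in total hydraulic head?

Δh ≈ -6.98 m

Total head at well B: h = 17.59 − 4.99 = 12.60 m.
Pressure head at well C: ψ = P/(ρg) = 694×1000 / (1000 × 9.81) = 70.74 m.
Total head at well C: h = z + ψ = -51.16 + 70.74 = 19.58 m.
Head difference: h(well B) − h(well C) = 12.60 − 19.58 = -6.98 m.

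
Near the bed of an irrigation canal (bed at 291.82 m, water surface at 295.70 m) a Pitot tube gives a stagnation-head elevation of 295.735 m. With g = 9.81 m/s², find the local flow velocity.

Near the bed, under hydrostatic conditions, the piezometric head (z + ψ) equals the free-surface elevation, 295.70 m.
Velocity head = total − piezometric = 295.735 − 295.70 = 0.035 m.
v = √(2g·h_v) = √(2 × 9.81 × 0.035) = 0.829 m/s.

v ≈ 0.829 m/s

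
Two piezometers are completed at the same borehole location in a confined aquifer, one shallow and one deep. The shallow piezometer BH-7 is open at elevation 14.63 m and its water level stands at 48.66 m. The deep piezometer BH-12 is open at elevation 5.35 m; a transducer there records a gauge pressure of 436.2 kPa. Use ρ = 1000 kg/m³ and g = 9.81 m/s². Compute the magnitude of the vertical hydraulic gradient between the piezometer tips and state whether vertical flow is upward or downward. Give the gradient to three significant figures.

|i_v| ≈ 0.124; vertical flow is upward

Total head at BH-7: h = 48.66 m (water level in the standpipe).
Pressure head at BH-12: ψ = P/(ρg) = 436.2×1000 / (1000 × 9.81) = 44.46 m.
Total head at BH-12: h = z + ψ = 5.35 + 44.46 = 49.81 m.
Δh = h(BH-7) − h(BH-12) = 48.66 − 49.81 = -1.15 m.
Vertical separation Δz = 14.63 − 5.35 = 9.28 m.
|i_v| = |Δh| / Δz = 1.15 / 9.28 = 0.124.
Head is higher in the deep piezometer, so vertical flow is upward (discharge condition).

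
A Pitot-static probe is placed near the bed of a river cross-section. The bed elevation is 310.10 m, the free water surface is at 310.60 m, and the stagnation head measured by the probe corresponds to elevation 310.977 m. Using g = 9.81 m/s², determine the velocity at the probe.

v ≈ 2.72 m/s

Near the bed, under hydrostatic conditions, the piezometric head (z + ψ) equals the free-surface elevation, 310.60 m.
Velocity head = total − piezometric = 310.977 − 310.60 = 0.377 m.
v = √(2g·h_v) = √(2 × 9.81 × 0.377) = 2.72 m/s.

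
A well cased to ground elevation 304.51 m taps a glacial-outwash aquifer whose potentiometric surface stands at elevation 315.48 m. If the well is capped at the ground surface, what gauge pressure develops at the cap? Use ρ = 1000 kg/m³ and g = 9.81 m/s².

Head above the cap: Δh = 315.48 − 304.51 = 10.97 m.
P = ρgΔh = 1000 × 9.81 × 10.97 = 107616 Pa ≈ 108 kPa.

P ≈ 108 kPa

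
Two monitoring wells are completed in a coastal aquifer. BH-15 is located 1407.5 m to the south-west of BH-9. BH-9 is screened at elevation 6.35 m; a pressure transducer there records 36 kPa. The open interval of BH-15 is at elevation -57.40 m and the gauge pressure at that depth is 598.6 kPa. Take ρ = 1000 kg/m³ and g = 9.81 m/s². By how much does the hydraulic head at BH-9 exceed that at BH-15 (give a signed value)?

Pressure head at BH-9: ψ = P/(ρg) = 36×1000 / (1000 × 9.81) = 3.67 m.
Total head at BH-9: h = z + ψ = 6.35 + 3.67 = 10.02 m.
Pressure head at BH-15: ψ = P/(ρg) = 598.6×1000 / (1000 × 9.81) = 61.02 m.
Total head at BH-15: h = z + ψ = -57.40 + 61.02 = 3.62 m.
Head difference: h(BH-9) − h(BH-15) = 10.02 − 3.62 = 6.40 m.

Δh ≈ 6.40 m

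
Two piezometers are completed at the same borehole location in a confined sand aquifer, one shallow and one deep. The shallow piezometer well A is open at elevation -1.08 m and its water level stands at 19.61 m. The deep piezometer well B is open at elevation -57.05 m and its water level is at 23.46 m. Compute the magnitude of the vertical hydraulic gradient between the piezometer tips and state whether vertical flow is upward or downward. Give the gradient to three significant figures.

Total head at well A: h = 19.61 m (water level in the standpipe).
Total head at well B: h = 23.46 m.
Δh = h(well A) − h(well B) = 19.61 − 23.46 = -3.85 m.
Vertical separation Δz = -1.08 − (-57.05) = 55.97 m.
|i_v| = |Δh| / Δz = 3.85 / 55.97 = 0.0688.
Head is higher in the deep piezometer, so vertical flow is upward (discharge condition).

|i_v| ≈ 0.0688; vertical flow is upward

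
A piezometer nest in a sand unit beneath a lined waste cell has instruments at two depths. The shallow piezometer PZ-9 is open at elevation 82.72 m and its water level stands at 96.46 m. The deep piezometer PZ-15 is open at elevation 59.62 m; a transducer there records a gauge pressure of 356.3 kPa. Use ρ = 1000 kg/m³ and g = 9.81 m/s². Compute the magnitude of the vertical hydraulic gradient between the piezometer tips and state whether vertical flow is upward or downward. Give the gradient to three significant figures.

Total head at PZ-9: h = 96.46 m (water level in the standpipe).
Pressure head at PZ-15: ψ = P/(ρg) = 356.3×1000 / (1000 × 9.81) = 36.32 m.
Total head at PZ-15: h = z + ψ = 59.62 + 36.32 = 95.94 m.
Δh = h(PZ-9) − h(PZ-15) = 96.46 − 95.94 = 0.52 m.
Vertical separation Δz = 82.72 − 59.62 = 23.10 m.
|i_v| = |Δh| / Δz = 0.52 / 23.10 = 0.0225.
Head is higher in the shallow piezometer, so vertical flow is downward (recharge condition).

|i_v| ≈ 0.0225; vertical flow is downward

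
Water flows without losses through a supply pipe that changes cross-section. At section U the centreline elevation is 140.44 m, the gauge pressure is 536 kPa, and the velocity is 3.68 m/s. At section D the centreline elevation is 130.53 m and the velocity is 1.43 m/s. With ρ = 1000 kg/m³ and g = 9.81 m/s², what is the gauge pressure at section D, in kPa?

P₂ ≈ 639 kPa

Pressure head at U: ψ₁ = P₁/(ρg) = 536×1000 / (1000 × 9.81) = 54.64 m.
Velocity heads: v₁²/2g = 3.68²/19.62 = 0.690 m; v₂²/2g = 1.43²/19.62 = 0.104 m.
Total head H = z₁ + ψ₁ + v₁²/2g = 140.44 + 54.64 + 0.690 = 195.77 m.
ψ₂ = H − z₂ − v₂²/2g = 195.77 − 130.53 − 0.104 = 65.14 m.
P₂ = ρgψ₂ = 1000 × 9.81 × 65.14 ≈ 639 kPa.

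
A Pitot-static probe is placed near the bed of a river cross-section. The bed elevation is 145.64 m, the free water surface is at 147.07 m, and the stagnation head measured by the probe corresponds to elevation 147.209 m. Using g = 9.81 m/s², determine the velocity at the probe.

Near the bed, under hydrostatic conditions, the piezometric head (z + ψ) equals the free-surface elevation, 147.07 m.
Velocity head = total − piezometric = 147.209 − 147.07 = 0.139 m.
v = √(2g·h_v) = √(2 × 9.81 × 0.139) = 1.65 m/s.

v ≈ 1.65 m/s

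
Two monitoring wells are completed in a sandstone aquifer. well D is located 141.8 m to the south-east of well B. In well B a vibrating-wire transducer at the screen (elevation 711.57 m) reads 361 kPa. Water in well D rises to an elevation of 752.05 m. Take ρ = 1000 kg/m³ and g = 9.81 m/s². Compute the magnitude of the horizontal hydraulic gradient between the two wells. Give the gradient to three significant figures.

i ≈ 0.0260

Pressure head at well B: ψ = P/(ρg) = 361×1000 / (1000 × 9.81) = 36.80 m.
Total head at well B: h = z + ψ = 711.57 + 36.80 = 748.37 m.
Total head at well D: h = 752.05 m (water level in the piezometer is the total head).
Head difference: h(well B) − h(well D) = 748.37 − 752.05 = -3.68 m.
Hydraulic gradient: i = |Δh| / L = 3.68 / 141.8 = 0.0260.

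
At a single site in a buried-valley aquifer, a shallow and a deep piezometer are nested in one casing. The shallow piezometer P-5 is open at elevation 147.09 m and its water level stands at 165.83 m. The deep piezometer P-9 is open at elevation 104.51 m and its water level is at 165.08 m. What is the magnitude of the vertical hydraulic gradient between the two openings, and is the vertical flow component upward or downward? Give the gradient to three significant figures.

|i_v| ≈ 0.0176; vertical flow is downward

Total head at P-5: h = 165.83 m (water level in the standpipe).
Total head at P-9: h = 165.08 m.
Δh = h(P-5) − h(P-9) = 165.83 − 165.08 = 0.75 m.
Vertical separation Δz = 147.09 − 104.51 = 42.58 m.
|i_v| = |Δh| / Δz = 0.75 / 42.58 = 0.0176.
Head is higher in the shallow piezometer, so vertical flow is downward (recharge condition).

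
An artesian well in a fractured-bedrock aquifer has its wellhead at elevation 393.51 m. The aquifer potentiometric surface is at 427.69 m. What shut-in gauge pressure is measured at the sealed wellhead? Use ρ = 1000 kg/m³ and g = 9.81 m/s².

P ≈ 335 kPa

Head above the cap: Δh = 427.69 − 393.51 = 34.18 m.
P = ρgΔh = 1000 × 9.81 × 34.18 = 335306 Pa ≈ 335 kPa.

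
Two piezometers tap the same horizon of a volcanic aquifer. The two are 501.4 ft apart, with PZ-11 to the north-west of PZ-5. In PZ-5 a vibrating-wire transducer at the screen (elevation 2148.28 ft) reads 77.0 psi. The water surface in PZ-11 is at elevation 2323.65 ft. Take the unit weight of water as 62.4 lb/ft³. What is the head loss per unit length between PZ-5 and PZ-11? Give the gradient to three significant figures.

i ≈ 0.00463 ft/ft

Pressure head at PZ-5: ψ = 144·P/γ = 144 × 77.0 / 62.4 = 177.69 ft.
Total head at PZ-5: h = z + ψ = 2148.28 + 177.69 = 2325.97 ft.
Total head at PZ-11: h = 2323.65 ft (water level in the piezometer is the total head).
Head difference: h(PZ-5) − h(PZ-11) = 2325.97 − 2323.65 = 2.32 ft.
Hydraulic gradient: i = |Δh| / L = 2.32 / 501.4 = 0.00463.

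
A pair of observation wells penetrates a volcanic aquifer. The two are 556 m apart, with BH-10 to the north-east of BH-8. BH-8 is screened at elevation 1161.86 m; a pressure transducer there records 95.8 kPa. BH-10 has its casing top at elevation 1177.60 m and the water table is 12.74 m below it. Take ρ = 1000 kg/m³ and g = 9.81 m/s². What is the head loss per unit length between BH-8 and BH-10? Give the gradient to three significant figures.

i ≈ 0.0122 m/m

Pressure head at BH-8: ψ = P/(ρg) = 95.8×1000 / (1000 × 9.81) = 9.77 m.
Total head at BH-8: h = z + ψ = 1161.86 + 9.77 = 1171.63 m.
Total head at BH-10: h = 1177.60 − 12.74 = 1164.86 m.
Head difference: h(BH-8) − h(BH-10) = 1171.63 − 1164.86 = 6.77 m.
Hydraulic gradient: i = |Δh| / L = 6.77 / 556 = 0.0122.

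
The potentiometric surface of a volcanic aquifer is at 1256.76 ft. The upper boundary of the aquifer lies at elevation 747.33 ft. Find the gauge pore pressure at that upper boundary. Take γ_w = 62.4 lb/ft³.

Pressure head at the aquifer top: ψ = h − z = 1256.76 − 747.33 = 509.43 ft.
P = γψ/144 = 62.4 × 509.43 / 144 = 221 psi.

P ≈ 221 psi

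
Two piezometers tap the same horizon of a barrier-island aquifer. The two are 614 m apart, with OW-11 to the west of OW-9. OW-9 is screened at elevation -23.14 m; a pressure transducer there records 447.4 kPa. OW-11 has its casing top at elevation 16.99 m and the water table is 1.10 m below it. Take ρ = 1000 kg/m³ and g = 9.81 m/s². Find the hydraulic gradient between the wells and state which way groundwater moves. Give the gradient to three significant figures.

Pressure head at OW-9: ψ = P/(ρg) = 447.4×1000 / (1000 × 9.81) = 45.61 m.
Total head at OW-9: h = z + ψ = -23.14 + 45.61 = 22.47 m.
Total head at OW-11: h = 16.99 − 1.10 = 15.89 m.
Head difference: h(OW-9) − h(OW-11) = 22.47 − 15.89 = 6.58 m.
Hydraulic gradient: i = |Δh| / L = 6.58 / 614 = 0.0107.
Flow is from higher to lower head: from OW-9 toward OW-11, i.e. toward the west.

i ≈ 0.0107; groundwater flows toward the west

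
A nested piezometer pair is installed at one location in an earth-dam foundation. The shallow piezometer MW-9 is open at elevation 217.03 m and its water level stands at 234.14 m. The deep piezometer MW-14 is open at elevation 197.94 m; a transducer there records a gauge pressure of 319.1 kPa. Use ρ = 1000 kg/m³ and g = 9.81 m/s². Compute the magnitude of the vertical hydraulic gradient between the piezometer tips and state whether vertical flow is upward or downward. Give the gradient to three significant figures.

Total head at MW-9: h = 234.14 m (water level in the standpipe).
Pressure head at MW-14: ψ = P/(ρg) = 319.1×1000 / (1000 × 9.81) = 32.53 m.
Total head at MW-14: h = z + ψ = 197.94 + 32.53 = 230.47 m.
Δh = h(MW-9) − h(MW-14) = 234.14 − 230.47 = 3.67 m.
Vertical separation Δz = 217.03 − 197.94 = 19.09 m.
|i_v| = |Δh| / Δz = 3.67 / 19.09 = 0.192.
Head is higher in the shallow piezometer, so vertical flow is downward (recharge condition).

|i_v| ≈ 0.192; vertical flow is downward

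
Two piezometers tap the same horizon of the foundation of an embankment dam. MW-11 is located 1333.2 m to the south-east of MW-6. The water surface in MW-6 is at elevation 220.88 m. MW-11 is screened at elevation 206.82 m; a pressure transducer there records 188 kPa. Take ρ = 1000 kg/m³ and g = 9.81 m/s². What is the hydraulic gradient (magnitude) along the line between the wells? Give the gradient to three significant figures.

Total head at MW-6: h = 220.88 m (water level in the piezometer is the total head).
Pressure head at MW-11: ψ = P/(ρg) = 188×1000 / (1000 × 9.81) = 19.16 m.
Total head at MW-11: h = z + ψ = 206.82 + 19.16 = 225.98 m.
Head difference: h(MW-6) − h(MW-11) = 220.88 − 225.98 = -5.10 m.
Hydraulic gradient: i = |Δh| / L = 5.10 / 1333.2 = 0.00383.

i ≈ 0.00383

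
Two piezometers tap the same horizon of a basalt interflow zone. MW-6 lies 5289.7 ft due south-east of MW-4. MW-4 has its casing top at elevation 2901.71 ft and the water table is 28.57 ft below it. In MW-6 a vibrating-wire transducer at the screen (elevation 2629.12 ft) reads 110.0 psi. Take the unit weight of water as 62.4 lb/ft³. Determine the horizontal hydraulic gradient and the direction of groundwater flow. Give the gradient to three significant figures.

i ≈ 0.00186; groundwater flows toward the north-west

Total head at MW-4: h = 2901.71 − 28.57 = 2873.14 ft.
Pressure head at MW-6: ψ = 144·P/γ = 144 × 110.0 / 62.4 = 253.85 ft.
Total head at MW-6: h = z + ψ = 2629.12 + 253.85 = 2882.97 ft.
Head difference: h(MW-4) − h(MW-6) = 2873.14 − 2882.97 = -9.83 ft.
Hydraulic gradient: i = |Δh| / L = 9.83 / 5289.7 = 0.00186.
Flow is from higher to lower head: from MW-6 toward MW-4, i.e. toward the north-west.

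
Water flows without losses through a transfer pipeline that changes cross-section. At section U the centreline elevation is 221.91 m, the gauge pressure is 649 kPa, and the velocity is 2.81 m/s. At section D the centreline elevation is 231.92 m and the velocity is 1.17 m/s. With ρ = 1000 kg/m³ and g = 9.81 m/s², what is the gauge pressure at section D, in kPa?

P₂ ≈ 554 kPa

Pressure head at U: ψ₁ = P₁/(ρg) = 649×1000 / (1000 × 9.81) = 66.16 m.
Velocity heads: v₁²/2g = 2.81²/19.62 = 0.402 m; v₂²/2g = 1.17²/19.62 = 0.070 m.
Total head H = z₁ + ψ₁ + v₁²/2g = 221.91 + 66.16 + 0.402 = 288.47 m.
ψ₂ = H − z₂ − v₂²/2g = 288.47 − 231.92 − 0.070 = 56.48 m.
P₂ = ρgψ₂ = 1000 × 9.81 × 56.48 ≈ 554 kPa.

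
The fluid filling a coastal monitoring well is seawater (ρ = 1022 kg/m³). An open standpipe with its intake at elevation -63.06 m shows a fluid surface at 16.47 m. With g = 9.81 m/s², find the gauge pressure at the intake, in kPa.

P ≈ 797 kPa

Pressure head ψ = h − z = 16.47 − (-63.06) = 79.53 m.
P = ρgψ = 1022 × 9.81 × 79.53 = 797353 Pa ≈ 797 kPa.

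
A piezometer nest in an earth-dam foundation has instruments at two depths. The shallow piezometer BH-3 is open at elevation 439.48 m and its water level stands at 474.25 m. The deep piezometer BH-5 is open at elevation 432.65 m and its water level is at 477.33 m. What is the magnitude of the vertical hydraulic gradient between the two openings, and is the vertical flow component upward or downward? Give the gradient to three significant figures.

Total head at BH-3: h = 474.25 m (water level in the standpipe).
Total head at BH-5: h = 477.33 m.
Δh = h(BH-3) − h(BH-5) = 474.25 − 477.33 = -3.08 m.
Vertical separation Δz = 439.48 − 432.65 = 6.83 m.
|i_v| = |Δh| / Δz = 3.08 / 6.83 = 0.451.
Head is higher in the deep piezometer, so vertical flow is upward (discharge condition).

|i_v| ≈ 0.451; vertical flow is upward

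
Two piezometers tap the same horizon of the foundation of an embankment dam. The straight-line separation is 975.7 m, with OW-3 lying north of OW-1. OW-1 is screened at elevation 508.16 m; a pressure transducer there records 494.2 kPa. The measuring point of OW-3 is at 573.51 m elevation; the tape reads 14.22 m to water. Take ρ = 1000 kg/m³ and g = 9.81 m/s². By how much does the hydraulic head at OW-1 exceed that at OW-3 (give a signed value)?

Δh ≈ -0.75 m

Pressure head at OW-1: ψ = P/(ρg) = 494.2×1000 / (1000 × 9.81) = 50.38 m.
Total head at OW-1: h = z + ψ = 508.16 + 50.38 = 558.54 m.
Total head at OW-3: h = 573.51 − 14.22 = 559.29 m.
Head difference: h(OW-1) − h(OW-3) = 558.54 − 559.29 = -0.75 m.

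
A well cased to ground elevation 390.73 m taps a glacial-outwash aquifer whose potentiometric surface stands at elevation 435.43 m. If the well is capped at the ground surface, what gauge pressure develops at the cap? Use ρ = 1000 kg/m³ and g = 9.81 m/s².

Head above the cap: Δh = 435.43 − 390.73 = 44.70 m.
P = ρgΔh = 1000 × 9.81 × 44.70 = 438507 Pa ≈ 439 kPa.

P ≈ 439 kPa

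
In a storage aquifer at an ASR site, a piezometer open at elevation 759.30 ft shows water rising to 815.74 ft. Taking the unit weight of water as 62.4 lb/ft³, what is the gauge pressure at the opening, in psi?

P ≈ 24.5 psi

Pressure head ψ = h − z = 815.74 − 759.30 = 56.44 ft.
P = γ·ψ / 144 = 62.4 × 56.44 / 144 = 24.5 psi.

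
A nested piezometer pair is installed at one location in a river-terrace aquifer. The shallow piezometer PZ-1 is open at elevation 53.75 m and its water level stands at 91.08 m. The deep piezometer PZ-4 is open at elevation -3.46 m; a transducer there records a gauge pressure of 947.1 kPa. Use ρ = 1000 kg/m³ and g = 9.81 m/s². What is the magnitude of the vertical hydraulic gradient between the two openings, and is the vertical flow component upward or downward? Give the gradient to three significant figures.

Total head at PZ-1: h = 91.08 m (water level in the standpipe).
Pressure head at PZ-4: ψ = P/(ρg) = 947.1×1000 / (1000 × 9.81) = 96.54 m.
Total head at PZ-4: h = z + ψ = -3.46 + 96.54 = 93.08 m.
Δh = h(PZ-1) − h(PZ-4) = 91.08 − 93.08 = -2.00 m.
Vertical separation Δz = 53.75 − (-3.46) = 57.21 m.
|i_v| = |Δh| / Δz = 2.00 / 57.21 = 0.0350.
Head is higher in the deep piezometer, so vertical flow is upward (discharge condition).

|i_v| ≈ 0.0350; vertical flow is upward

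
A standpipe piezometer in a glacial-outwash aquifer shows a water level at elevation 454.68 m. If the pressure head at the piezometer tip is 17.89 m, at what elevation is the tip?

z = h − ψ = 454.68 − 17.89 = 436.79 m.

z ≈ 436.79 m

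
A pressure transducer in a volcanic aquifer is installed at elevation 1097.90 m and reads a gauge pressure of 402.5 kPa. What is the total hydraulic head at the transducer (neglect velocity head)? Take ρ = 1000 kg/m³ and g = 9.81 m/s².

ψ = P/(ρg) = 402.5×1000 / (1000 × 9.81) = 41.03 m.
h = z + ψ = 1097.90 + 41.03 = 1138.93 m.

h ≈ 1138.93 m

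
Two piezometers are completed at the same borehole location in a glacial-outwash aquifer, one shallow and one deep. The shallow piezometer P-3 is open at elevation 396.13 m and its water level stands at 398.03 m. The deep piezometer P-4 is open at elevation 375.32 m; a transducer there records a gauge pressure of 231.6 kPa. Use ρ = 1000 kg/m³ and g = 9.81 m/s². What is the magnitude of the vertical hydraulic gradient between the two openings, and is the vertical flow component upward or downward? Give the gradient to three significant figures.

|i_v| ≈ 0.0432; vertical flow is upward

Total head at P-3: h = 398.03 m (water level in the standpipe).
Pressure head at P-4: ψ = P/(ρg) = 231.6×1000 / (1000 × 9.81) = 23.61 m.
Total head at P-4: h = z + ψ = 375.32 + 23.61 = 398.93 m.
Δh = h(P-3) − h(P-4) = 398.03 − 398.93 = -0.90 m.
Vertical separation Δz = 396.13 − 375.32 = 20.81 m.
|i_v| = |Δh| / Δz = 0.90 / 20.81 = 0.0432.
Head is higher in the deep piezometer, so vertical flow is upward (discharge condition).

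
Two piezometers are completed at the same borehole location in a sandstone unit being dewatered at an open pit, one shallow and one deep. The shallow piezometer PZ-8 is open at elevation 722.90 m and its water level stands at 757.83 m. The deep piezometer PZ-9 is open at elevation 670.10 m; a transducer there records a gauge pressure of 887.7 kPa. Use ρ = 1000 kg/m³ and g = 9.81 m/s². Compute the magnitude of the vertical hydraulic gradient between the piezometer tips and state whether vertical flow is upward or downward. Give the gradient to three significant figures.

|i_v| ≈ 0.0523; vertical flow is upward

Total head at PZ-8: h = 757.83 m (water level in the standpipe).
Pressure head at PZ-9: ψ = P/(ρg) = 887.7×1000 / (1000 × 9.81) = 90.49 m.
Total head at PZ-9: h = z + ψ = 670.10 + 90.49 = 760.59 m.
Δh = h(PZ-8) − h(PZ-9) = 757.83 − 760.59 = -2.76 m.
Vertical separation Δz = 722.90 − 670.10 = 52.80 m.
|i_v| = |Δh| / Δz = 2.76 / 52.80 = 0.0523.
Head is higher in the deep piezometer, so vertical flow is upward (discharge condition).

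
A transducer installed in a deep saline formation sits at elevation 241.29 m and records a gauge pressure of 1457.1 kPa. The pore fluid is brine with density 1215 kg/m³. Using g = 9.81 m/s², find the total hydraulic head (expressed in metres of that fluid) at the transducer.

h ≈ 363.54 m

ψ = P/(ρg) = 1457.1×1000 / (1215 × 9.81) = 122.25 m.
h = z + ψ = 241.29 + 122.25 = 363.54 m.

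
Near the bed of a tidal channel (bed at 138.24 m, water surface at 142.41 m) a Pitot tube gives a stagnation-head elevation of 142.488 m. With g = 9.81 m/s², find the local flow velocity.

Near the bed, under hydrostatic conditions, the piezometric head (z + ψ) equals the free-surface elevation, 142.41 m.
Velocity head = total − piezometric = 142.488 − 142.41 = 0.078 m.
v = √(2g·h_v) = √(2 × 9.81 × 0.078) = 1.24 m/s.

v ≈ 1.24 m/s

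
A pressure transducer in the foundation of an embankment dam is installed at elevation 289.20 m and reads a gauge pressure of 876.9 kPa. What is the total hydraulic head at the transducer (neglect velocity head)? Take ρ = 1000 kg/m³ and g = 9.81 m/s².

h ≈ 378.59 m

ψ = P/(ρg) = 876.9×1000 / (1000 × 9.81) = 89.39 m.
h = z + ψ = 289.20 + 89.39 = 378.59 m.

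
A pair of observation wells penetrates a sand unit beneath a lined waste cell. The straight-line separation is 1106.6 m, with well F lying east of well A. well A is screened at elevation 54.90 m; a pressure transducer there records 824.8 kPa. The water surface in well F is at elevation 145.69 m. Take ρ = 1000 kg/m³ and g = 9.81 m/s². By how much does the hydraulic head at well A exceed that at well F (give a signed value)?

Δh ≈ -6.71 m

Pressure head at well A: ψ = P/(ρg) = 824.8×1000 / (1000 × 9.81) = 84.08 m.
Total head at well A: h = z + ψ = 54.90 + 84.08 = 138.98 m.
Total head at well F: h = 145.69 m (water level in the piezometer is the total head).
Head difference: h(well A) − h(well F) = 138.98 − 145.69 = -6.71 m.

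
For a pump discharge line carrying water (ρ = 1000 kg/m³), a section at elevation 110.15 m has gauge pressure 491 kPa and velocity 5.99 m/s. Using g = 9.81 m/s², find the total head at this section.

h ≈ 162.03 m

Pressure head ψ = P/(ρg) = 491×1000 / (1000 × 9.81) = 50.05 m.
Velocity head = v²/(2g) = 5.99² / (2 × 9.81) = 1.829 m.
h = z + ψ + v²/(2g) = 110.15 + 50.05 + 1.829 = 162.03 m.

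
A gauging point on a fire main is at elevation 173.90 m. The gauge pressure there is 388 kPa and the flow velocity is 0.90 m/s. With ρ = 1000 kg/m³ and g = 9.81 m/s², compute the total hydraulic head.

h ≈ 213.49 m

Pressure head ψ = P/(ρg) = 388×1000 / (1000 × 9.81) = 39.55 m.
Velocity head = v²/(2g) = 0.90² / (2 × 9.81) = 0.041 m.
h = z + ψ + v²/(2g) = 173.90 + 39.55 + 0.041 = 213.49 m.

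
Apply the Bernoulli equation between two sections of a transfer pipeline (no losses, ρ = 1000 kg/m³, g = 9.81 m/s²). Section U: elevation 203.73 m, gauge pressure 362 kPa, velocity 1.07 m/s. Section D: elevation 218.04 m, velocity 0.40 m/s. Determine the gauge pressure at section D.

P₂ ≈ 222 kPa

Pressure head at U: ψ₁ = P₁/(ρg) = 362×1000 / (1000 × 9.81) = 36.90 m.
Velocity heads: v₁²/2g = 1.07²/19.62 = 0.058 m; v₂²/2g = 0.40²/19.62 = 0.008 m.
Total head H = z₁ + ψ₁ + v₁²/2g = 203.73 + 36.90 + 0.058 = 240.69 m.
ψ₂ = H − z₂ − v₂²/2g = 240.69 − 218.04 − 0.008 = 22.64 m.
P₂ = ρgψ₂ = 1000 × 9.81 × 22.64 ≈ 222 kPa.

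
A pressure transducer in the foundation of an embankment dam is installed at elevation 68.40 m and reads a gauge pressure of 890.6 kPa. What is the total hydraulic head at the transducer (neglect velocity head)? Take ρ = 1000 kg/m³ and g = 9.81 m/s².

h ≈ 159.18 m

ψ = P/(ρg) = 890.6×1000 / (1000 × 9.81) = 90.78 m.
h = z + ψ = 68.40 + 90.78 = 159.18 m.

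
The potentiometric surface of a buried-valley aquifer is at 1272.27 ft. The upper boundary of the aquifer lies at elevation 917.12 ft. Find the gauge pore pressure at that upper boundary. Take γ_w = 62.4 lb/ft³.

P ≈ 154 psi

Pressure head at the aquifer top: ψ = h − z = 1272.27 − 917.12 = 355.15 ft.
P = γψ/144 = 62.4 × 355.15 / 144 = 154 psi.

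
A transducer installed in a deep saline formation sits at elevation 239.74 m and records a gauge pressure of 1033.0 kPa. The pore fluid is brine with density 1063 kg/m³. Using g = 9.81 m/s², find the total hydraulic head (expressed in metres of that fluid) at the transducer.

h ≈ 338.80 m

ψ = P/(ρg) = 1033.0×1000 / (1063 × 9.81) = 99.06 m.
h = z + ψ = 239.74 + 99.06 = 338.80 m.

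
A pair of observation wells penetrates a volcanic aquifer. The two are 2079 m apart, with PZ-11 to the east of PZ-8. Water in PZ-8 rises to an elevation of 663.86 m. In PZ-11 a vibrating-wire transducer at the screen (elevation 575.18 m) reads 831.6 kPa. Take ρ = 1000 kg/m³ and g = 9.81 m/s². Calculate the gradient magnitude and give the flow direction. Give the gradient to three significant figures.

Total head at PZ-8: h = 663.86 m (water level in the piezometer is the total head).
Pressure head at PZ-11: ψ = P/(ρg) = 831.6×1000 / (1000 × 9.81) = 84.77 m.
Total head at PZ-11: h = z + ψ = 575.18 + 84.77 = 659.95 m.
Head difference: h(PZ-8) − h(PZ-11) = 663.86 − 659.95 = 3.91 m.
Hydraulic gradient: i = |Δh| / L = 3.91 / 2079 = 0.00188.
Flow is from higher to lower head: from PZ-8 toward PZ-11, i.e. toward the east.

i ≈ 0.00188; groundwater flows toward the east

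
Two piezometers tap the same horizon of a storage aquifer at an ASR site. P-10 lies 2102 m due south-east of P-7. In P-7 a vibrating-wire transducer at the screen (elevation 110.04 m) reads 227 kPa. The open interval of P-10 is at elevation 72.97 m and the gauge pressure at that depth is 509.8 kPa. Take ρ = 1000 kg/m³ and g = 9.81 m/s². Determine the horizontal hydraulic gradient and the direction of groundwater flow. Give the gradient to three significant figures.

i ≈ 0.00392; groundwater flows toward the south-east

Pressure head at P-7: ψ = P/(ρg) = 227×1000 / (1000 × 9.81) = 23.14 m.
Total head at P-7: h = z + ψ = 110.04 + 23.14 = 133.18 m.
Pressure head at P-10: ψ = P/(ρg) = 509.8×1000 / (1000 × 9.81) = 51.97 m.
Total head at P-10: h = z + ψ = 72.97 + 51.97 = 124.94 m.
Head difference: h(P-7) − h(P-10) = 133.18 − 124.94 = 8.24 m.
Hydraulic gradient: i = |Δh| / L = 8.24 / 2102 = 0.00392.
Flow is from higher to lower head: from P-7 toward P-10, i.e. toward the south-east.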